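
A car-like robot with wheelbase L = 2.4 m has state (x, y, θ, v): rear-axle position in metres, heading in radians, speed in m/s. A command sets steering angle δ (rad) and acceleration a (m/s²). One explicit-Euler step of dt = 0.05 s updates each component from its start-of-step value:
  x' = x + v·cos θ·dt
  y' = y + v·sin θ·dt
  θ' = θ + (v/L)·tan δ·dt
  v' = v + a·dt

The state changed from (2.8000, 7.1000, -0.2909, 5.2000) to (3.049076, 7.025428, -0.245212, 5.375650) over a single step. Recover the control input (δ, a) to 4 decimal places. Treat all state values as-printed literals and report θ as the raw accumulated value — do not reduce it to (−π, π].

δ = 0.3991, a = 3.5130

a = (v'−v)/dt = (0.175650)/0.05 = 3.5130
Δθ = θ'−θ = 0.045688;  (v·dt/L) = 5.2000·0.05/2.4 = 0.108333
tan δ = Δθ·L/(v·dt) = 0.421735  →  δ = 0.3991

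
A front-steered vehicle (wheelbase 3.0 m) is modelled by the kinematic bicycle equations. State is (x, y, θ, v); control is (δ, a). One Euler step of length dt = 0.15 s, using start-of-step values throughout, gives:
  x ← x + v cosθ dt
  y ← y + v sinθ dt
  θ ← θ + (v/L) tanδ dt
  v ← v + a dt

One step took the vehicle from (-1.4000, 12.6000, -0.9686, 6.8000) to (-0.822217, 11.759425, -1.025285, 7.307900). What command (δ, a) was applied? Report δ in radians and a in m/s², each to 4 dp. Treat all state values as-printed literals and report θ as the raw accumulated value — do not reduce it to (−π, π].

δ = -0.1652, a = 3.3860

a = (v'−v)/dt = (0.507900)/0.15 = 3.3860
Δθ = θ'−θ = -0.056685;  (v·dt/L) = 6.8000·0.15/3.0 = 0.340000
tan δ = Δθ·L/(v·dt) = -0.166721  →  δ = -0.1652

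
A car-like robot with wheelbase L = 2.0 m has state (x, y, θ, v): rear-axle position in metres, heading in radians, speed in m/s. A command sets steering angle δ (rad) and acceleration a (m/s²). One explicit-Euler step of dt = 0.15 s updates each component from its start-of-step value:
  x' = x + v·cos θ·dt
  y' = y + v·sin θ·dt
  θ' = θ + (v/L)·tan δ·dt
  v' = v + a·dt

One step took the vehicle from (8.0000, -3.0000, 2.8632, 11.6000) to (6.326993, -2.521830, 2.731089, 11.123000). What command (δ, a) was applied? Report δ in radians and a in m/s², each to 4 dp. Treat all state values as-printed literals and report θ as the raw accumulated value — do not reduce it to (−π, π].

a = (v'−v)/dt = (-0.477000)/0.15 = -3.1800
Δθ = θ'−θ = -0.132111;  (v·dt/L) = 11.6000·0.15/2.0 = 0.870000
tan δ = Δθ·L/(v·dt) = -0.151852  →  δ = -0.1507

δ = -0.1507, a = -3.1800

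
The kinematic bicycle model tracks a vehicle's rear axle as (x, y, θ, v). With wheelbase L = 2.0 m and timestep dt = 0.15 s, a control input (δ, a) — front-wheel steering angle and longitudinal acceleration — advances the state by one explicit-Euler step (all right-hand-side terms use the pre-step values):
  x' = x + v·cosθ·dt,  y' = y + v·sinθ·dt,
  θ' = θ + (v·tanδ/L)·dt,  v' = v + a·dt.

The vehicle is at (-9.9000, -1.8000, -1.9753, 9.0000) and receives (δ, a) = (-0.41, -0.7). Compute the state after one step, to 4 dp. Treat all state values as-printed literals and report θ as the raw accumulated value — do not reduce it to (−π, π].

x' = -9.9000 + 9.0000·cos(-1.9753)·0.15 = -10.4313
y' = -1.8000 + 9.0000·sin(-1.9753)·0.15 = -3.0411
θ' = -1.9753 + (9.0000/2.0)·tan(-0.41)·0.15 = -2.2687
v' = 9.0000 − 0.7000·0.15 = 8.8950

(-10.4313, -3.0411, -2.2687, 8.8950)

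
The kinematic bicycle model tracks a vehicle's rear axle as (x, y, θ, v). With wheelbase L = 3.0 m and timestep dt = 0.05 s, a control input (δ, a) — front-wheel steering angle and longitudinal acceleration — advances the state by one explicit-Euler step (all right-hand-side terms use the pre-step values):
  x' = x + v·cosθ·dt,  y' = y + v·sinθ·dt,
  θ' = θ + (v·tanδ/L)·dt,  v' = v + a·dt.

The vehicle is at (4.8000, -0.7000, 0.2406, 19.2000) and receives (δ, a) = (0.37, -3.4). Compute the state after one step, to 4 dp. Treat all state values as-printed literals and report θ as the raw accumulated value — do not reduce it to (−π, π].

x' = 4.8000 + 19.2000·cos(0.2406)·0.05 = 5.7323
y' = -0.7000 + 19.2000·sin(0.2406)·0.05 = -0.4712
θ' = 0.2406 + (19.2000/3.0)·tan(0.37)·0.05 = 0.3647
v' = 19.2000 − 3.4000·0.05 = 19.0300

(5.7323, -0.4712, 0.3647, 19.0300)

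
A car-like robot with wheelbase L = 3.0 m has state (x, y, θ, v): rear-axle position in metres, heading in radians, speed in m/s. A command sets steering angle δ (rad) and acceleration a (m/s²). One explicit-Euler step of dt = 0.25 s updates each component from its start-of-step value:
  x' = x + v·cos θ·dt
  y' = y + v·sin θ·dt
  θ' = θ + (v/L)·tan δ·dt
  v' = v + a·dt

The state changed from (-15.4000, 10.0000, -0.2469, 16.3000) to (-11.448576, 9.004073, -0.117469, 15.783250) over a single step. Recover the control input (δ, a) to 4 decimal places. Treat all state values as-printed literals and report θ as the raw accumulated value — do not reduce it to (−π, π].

a = (v'−v)/dt = (-0.516750)/0.25 = -2.0670
Δθ = θ'−θ = 0.129431;  (v·dt/L) = 16.3000·0.25/3.0 = 1.358333
tan δ = Δθ·L/(v·dt) = 0.095287  →  δ = 0.0950

δ = 0.0950, a = -2.0670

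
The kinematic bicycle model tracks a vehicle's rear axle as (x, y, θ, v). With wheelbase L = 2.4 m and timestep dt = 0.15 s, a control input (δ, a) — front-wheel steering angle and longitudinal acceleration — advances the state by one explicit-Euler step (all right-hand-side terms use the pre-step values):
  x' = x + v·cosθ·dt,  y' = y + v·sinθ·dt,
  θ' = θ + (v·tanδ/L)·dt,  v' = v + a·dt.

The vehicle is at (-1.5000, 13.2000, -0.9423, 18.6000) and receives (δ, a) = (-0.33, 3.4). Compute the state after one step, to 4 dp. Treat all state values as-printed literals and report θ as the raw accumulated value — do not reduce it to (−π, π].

x' = -1.5000 + 18.6000·cos(-0.9423)·0.15 = 0.1403
y' = 13.2000 + 18.6000·sin(-0.9423)·0.15 = 10.9431
θ' = -0.9423 + (18.6000/2.4)·tan(-0.33)·0.15 = -1.3405
v' = 18.6000 + 3.4000·0.15 = 19.1100

(0.1403, 10.9431, -1.3405, 19.1100)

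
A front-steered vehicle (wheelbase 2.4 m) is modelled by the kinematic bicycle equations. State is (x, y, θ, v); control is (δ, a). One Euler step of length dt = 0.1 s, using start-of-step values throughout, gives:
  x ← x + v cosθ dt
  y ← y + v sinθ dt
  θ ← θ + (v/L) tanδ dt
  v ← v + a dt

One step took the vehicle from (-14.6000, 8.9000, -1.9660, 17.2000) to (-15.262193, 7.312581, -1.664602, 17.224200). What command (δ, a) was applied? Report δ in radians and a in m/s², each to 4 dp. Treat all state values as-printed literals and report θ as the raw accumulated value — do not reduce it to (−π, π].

a = (v'−v)/dt = (0.024200)/0.1 = 0.2420
Δθ = θ'−θ = 0.301398;  (v·dt/L) = 17.2000·0.1/2.4 = 0.716667
tan δ = Δθ·L/(v·dt) = 0.420555  →  δ = 0.3981

δ = 0.3981, a = 0.2420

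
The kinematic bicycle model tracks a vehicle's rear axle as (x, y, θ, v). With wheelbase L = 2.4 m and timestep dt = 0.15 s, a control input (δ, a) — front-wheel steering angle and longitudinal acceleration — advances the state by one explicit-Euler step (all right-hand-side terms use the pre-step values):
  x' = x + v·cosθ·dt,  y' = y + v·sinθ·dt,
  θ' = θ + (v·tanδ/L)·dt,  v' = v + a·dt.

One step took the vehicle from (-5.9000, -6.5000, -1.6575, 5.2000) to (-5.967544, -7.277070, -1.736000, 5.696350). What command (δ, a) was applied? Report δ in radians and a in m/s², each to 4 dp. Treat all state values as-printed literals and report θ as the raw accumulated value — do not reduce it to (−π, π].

δ = -0.2370, a = 3.3090

a = (v'−v)/dt = (0.496350)/0.15 = 3.3090
Δθ = θ'−θ = -0.078500;  (v·dt/L) = 5.2000·0.15/2.4 = 0.325000
tan δ = Δθ·L/(v·dt) = -0.241538  →  δ = -0.2370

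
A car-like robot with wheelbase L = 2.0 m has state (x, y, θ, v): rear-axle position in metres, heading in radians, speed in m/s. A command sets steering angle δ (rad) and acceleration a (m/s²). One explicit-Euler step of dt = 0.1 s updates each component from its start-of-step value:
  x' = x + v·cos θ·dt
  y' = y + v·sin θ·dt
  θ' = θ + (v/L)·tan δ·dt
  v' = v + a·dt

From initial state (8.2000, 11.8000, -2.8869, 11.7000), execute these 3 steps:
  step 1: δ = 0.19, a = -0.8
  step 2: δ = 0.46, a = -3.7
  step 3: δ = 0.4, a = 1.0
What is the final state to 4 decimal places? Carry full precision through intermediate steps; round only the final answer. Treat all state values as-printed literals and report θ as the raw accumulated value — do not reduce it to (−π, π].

after step 1 (δ=0.19, a=-0.8): (7.067743, 11.505221, -2.774393, 11.620000)
after step 2 (δ=0.46, a=-3.7): (5.983207, 11.088059, -2.486537, 11.250000)
after step 3 (δ=0.4, a=1.0): (5.091066, 10.402705, -2.248716, 11.350000)

(5.0911, 10.4027, -2.2487, 11.3500)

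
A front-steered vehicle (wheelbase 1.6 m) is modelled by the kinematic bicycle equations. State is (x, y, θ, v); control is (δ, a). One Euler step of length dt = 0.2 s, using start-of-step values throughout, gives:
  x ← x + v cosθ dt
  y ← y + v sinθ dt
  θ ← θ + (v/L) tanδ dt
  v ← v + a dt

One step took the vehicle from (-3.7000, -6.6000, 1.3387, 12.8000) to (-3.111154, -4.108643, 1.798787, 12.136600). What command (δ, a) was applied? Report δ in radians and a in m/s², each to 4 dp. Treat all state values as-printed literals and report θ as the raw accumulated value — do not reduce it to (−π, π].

a = (v'−v)/dt = (-0.663400)/0.2 = -3.3170
Δθ = θ'−θ = 0.460087;  (v·dt/L) = 12.8000·0.2/1.6 = 1.600000
tan δ = Δθ·L/(v·dt) = 0.287554  →  δ = 0.2800

δ = 0.2800, a = -3.3170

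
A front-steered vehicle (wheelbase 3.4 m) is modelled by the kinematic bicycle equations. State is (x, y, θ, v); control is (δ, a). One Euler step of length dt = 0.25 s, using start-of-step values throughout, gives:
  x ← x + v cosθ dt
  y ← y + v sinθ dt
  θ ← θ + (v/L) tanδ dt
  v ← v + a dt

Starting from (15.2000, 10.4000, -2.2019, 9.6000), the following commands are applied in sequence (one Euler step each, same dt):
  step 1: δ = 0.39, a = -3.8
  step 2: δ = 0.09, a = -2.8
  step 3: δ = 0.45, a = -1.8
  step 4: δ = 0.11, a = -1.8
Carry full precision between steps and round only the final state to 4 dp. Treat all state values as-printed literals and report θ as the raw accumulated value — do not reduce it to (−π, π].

(12.5026, 2.6411, -1.5111, 7.0500)

after step 1 (δ=0.39, a=-3.8): (13.783913, 8.462296, -1.911744, 8.650000)
after step 2 (δ=0.09, a=-2.8): (13.060816, 6.424273, -1.854346, 7.950000)
after step 3 (δ=0.45, a=-1.8): (12.504783, 4.516137, -1.571972, 7.500000)
after step 4 (δ=0.11, a=-1.8): (12.502579, 2.641138, -1.511064, 7.050000)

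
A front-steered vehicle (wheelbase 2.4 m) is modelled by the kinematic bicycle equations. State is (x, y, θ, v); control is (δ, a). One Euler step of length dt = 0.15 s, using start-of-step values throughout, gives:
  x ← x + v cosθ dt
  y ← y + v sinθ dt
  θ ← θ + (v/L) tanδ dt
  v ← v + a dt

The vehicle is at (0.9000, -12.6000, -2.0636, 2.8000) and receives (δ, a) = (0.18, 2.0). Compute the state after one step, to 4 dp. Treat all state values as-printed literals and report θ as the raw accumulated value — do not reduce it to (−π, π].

x' = 0.9000 + 2.8000·cos(-2.0636)·0.15 = 0.7013
y' = -12.6000 + 2.8000·sin(-2.0636)·0.15 = -12.9700
θ' = -2.0636 + (2.8000/2.4)·tan(0.18)·0.15 = -2.0318
v' = 2.8000 + 2.0000·0.15 = 3.1000

(0.7013, -12.9700, -2.0318, 3.1000)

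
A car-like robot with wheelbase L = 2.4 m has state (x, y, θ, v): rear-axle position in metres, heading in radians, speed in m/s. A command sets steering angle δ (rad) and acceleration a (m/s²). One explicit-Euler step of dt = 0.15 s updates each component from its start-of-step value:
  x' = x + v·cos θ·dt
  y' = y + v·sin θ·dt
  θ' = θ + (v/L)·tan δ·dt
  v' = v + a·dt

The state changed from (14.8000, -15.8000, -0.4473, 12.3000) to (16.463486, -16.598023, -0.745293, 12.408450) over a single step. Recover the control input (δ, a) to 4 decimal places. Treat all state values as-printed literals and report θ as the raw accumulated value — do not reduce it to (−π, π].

a = (v'−v)/dt = (0.108450)/0.15 = 0.7230
Δθ = θ'−θ = -0.297993;  (v·dt/L) = 12.3000·0.15/2.4 = 0.768750
tan δ = Δθ·L/(v·dt) = -0.387633  →  δ = -0.3698

δ = -0.3698, a = 0.7230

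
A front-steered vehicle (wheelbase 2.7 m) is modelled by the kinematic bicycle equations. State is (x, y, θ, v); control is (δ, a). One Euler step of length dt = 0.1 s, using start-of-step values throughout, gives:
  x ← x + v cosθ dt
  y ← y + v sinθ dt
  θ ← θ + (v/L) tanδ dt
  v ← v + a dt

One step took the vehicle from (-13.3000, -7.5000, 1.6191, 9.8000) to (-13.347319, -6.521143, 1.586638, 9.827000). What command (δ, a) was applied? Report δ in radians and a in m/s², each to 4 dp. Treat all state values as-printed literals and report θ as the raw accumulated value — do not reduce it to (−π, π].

a = (v'−v)/dt = (0.027000)/0.1 = 0.2700
Δθ = θ'−θ = -0.032462;  (v·dt/L) = 9.8000·0.1/2.7 = 0.362963
tan δ = Δθ·L/(v·dt) = -0.089436  →  δ = -0.0892

δ = -0.0892, a = 0.2700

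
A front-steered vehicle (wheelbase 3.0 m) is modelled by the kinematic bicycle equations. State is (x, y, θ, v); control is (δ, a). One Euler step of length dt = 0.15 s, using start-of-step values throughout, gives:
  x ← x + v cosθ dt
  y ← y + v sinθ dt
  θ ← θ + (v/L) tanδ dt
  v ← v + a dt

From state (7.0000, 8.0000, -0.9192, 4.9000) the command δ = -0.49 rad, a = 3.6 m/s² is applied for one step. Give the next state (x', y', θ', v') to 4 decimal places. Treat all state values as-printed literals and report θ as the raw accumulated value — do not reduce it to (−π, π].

(7.4457, 7.4156, -1.0499, 5.4400)

x' = 7.0000 + 4.9000·cos(-0.9192)·0.15 = 7.4457
y' = 8.0000 + 4.9000·sin(-0.9192)·0.15 = 7.4156
θ' = -0.9192 + (4.9000/3.0)·tan(-0.49)·0.15 = -1.0499
v' = 4.9000 + 3.6000·0.15 = 5.4400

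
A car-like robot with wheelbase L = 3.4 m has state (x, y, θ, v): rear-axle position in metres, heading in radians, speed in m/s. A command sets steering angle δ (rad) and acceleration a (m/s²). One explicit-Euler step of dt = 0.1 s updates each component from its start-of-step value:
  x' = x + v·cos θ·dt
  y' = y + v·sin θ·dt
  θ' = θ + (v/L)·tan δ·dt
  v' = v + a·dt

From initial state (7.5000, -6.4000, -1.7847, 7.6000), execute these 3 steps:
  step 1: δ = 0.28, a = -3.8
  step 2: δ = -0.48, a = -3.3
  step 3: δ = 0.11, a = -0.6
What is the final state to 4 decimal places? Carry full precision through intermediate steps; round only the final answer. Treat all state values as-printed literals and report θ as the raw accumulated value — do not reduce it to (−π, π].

after step 1 (δ=0.28, a=-3.8): (7.338670, -7.142679, -1.720423, 7.220000)
after step 2 (δ=-0.48, a=-3.3): (7.231042, -7.856612, -1.830976, 6.890000)
after step 3 (δ=0.11, a=-0.6): (7.053794, -8.522423, -1.808595, 6.830000)

(7.0538, -8.5224, -1.8086, 6.8300)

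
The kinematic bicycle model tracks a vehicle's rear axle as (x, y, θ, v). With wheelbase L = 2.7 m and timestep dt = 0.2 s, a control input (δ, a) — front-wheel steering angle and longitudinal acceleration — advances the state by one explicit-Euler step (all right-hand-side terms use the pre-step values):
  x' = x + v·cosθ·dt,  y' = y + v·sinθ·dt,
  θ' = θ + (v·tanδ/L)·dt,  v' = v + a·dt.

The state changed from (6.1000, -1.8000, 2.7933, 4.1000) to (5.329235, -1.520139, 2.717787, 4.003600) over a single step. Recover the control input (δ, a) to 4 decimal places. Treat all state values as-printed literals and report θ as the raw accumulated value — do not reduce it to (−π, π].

a = (v'−v)/dt = (-0.096400)/0.2 = -0.4820
Δθ = θ'−θ = -0.075513;  (v·dt/L) = 4.1000·0.2/2.7 = 0.303704
tan δ = Δθ·L/(v·dt) = -0.248640  →  δ = -0.2437

δ = -0.2437, a = -0.4820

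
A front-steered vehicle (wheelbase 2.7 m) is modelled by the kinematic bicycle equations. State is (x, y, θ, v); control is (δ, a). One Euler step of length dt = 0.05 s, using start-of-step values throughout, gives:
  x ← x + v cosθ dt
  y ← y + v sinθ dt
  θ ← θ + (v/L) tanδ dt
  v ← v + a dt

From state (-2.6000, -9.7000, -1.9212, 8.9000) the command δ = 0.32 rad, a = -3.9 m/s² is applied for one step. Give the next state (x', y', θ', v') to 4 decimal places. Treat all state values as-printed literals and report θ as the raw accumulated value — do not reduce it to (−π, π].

(-2.7528, -10.1180, -1.8666, 8.7050)

x' = -2.6000 + 8.9000·cos(-1.9212)·0.05 = -2.7528
y' = -9.7000 + 8.9000·sin(-1.9212)·0.05 = -10.1180
θ' = -1.9212 + (8.9000/2.7)·tan(0.32)·0.05 = -1.8666
v' = 8.9000 − 3.9000·0.05 = 8.7050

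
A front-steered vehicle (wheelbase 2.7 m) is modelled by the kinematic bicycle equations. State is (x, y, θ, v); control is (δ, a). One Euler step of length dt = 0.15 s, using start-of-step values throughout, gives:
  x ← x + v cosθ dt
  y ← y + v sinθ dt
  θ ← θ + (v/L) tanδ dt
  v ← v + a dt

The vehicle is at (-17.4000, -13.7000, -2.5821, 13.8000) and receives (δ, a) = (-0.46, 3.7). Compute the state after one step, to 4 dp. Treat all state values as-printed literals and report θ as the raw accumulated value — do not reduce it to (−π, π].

(-19.1544, -14.7987, -2.9619, 14.3550)

x' = -17.4000 + 13.8000·cos(-2.5821)·0.15 = -19.1544
y' = -13.7000 + 13.8000·sin(-2.5821)·0.15 = -14.7987
θ' = -2.5821 + (13.8000/2.7)·tan(-0.46)·0.15 = -2.9619
v' = 13.8000 + 3.7000·0.15 = 14.3550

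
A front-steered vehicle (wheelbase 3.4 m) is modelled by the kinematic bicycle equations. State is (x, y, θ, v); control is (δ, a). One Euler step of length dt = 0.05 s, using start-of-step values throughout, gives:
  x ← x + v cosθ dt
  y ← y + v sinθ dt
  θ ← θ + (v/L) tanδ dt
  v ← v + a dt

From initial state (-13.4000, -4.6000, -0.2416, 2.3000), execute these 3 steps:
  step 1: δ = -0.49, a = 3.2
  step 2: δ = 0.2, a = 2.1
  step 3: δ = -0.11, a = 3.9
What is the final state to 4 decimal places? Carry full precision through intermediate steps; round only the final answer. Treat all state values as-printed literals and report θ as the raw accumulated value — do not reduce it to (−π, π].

after step 1 (δ=-0.49, a=3.2): (-13.288340, -4.627514, -0.259641, 2.460000)
after step 2 (δ=0.2, a=2.1): (-13.169463, -4.659093, -0.252308, 2.565000)
after step 3 (δ=-0.11, a=3.9): (-13.045273, -4.691109, -0.256474, 2.760000)

(-13.0453, -4.6911, -0.2565, 2.7600)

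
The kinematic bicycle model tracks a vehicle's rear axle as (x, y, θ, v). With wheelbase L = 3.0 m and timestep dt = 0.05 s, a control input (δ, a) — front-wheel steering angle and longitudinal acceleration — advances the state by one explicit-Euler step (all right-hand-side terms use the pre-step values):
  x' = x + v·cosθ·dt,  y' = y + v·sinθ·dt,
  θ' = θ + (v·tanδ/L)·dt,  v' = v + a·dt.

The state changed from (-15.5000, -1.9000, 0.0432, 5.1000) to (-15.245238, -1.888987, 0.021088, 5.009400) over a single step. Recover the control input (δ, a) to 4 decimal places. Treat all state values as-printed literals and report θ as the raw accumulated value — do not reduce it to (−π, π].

a = (v'−v)/dt = (-0.090600)/0.05 = -1.8120
Δθ = θ'−θ = -0.022112;  (v·dt/L) = 5.1000·0.05/3.0 = 0.085000
tan δ = Δθ·L/(v·dt) = -0.260141  →  δ = -0.2545

δ = -0.2545, a = -1.8120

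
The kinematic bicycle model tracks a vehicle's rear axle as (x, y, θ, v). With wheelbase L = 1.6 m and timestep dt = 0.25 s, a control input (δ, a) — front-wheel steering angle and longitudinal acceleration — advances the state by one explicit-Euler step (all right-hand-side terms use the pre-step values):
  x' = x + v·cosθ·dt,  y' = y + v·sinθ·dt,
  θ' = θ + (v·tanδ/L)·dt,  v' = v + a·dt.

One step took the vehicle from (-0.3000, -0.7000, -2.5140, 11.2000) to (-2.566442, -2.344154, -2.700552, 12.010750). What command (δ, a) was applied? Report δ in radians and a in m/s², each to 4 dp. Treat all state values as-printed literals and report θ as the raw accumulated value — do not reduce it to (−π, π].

a = (v'−v)/dt = (0.810750)/0.25 = 3.2430
Δθ = θ'−θ = -0.186552;  (v·dt/L) = 11.2000·0.25/1.6 = 1.750000
tan δ = Δθ·L/(v·dt) = -0.106601  →  δ = -0.1062

δ = -0.1062, a = 3.2430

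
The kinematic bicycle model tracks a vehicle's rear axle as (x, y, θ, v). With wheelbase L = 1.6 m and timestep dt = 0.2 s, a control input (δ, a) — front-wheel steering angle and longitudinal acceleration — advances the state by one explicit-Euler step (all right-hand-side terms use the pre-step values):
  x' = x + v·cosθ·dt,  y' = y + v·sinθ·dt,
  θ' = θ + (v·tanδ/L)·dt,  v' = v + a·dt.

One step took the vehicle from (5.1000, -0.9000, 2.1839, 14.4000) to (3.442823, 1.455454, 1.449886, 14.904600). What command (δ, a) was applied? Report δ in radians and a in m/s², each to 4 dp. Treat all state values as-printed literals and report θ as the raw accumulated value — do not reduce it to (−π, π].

δ = -0.3872, a = 2.5230

a = (v'−v)/dt = (0.504600)/0.2 = 2.5230
Δθ = θ'−θ = -0.734014;  (v·dt/L) = 14.4000·0.2/1.6 = 1.800000
tan δ = Δθ·L/(v·dt) = -0.407786  →  δ = -0.3872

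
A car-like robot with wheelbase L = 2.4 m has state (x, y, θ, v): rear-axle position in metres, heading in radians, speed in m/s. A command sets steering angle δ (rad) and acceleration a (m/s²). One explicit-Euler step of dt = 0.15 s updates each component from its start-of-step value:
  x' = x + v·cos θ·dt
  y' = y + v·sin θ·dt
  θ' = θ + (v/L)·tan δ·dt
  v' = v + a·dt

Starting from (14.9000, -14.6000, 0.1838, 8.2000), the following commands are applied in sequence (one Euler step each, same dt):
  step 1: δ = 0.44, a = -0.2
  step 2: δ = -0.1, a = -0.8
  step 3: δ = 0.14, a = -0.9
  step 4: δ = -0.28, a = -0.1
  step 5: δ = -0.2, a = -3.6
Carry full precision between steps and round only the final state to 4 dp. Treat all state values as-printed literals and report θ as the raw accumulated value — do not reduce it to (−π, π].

after step 1 (δ=0.44, a=-0.2): (16.109282, -14.375197, 0.425075, 8.170000)
after step 2 (δ=-0.1, a=-0.8): (17.225722, -13.869814, 0.373842, 8.050000)
after step 3 (δ=0.14, a=-0.9): (18.349822, -13.428842, 0.444743, 7.915000)
after step 4 (δ=-0.28, a=-0.1): (19.421578, -12.918056, 0.302493, 7.900000)
after step 5 (δ=-0.2, a=-3.6): (20.552775, -12.565043, 0.202405, 7.360000)

(20.5528, -12.5650, 0.2024, 7.3600)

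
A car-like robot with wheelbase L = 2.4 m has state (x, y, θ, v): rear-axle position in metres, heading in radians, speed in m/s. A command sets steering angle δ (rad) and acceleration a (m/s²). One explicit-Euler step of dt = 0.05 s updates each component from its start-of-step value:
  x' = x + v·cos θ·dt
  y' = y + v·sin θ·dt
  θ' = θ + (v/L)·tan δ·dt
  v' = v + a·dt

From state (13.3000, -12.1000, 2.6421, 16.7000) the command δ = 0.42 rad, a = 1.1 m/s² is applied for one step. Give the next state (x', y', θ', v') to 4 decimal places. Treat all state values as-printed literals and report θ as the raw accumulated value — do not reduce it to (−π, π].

(12.5670, -11.7001, 2.7975, 16.7550)

x' = 13.3000 + 16.7000·cos(2.6421)·0.05 = 12.5670
y' = -12.1000 + 16.7000·sin(2.6421)·0.05 = -11.7001
θ' = 2.6421 + (16.7000/2.4)·tan(0.42)·0.05 = 2.7975
v' = 16.7000 + 1.1000·0.05 = 16.7550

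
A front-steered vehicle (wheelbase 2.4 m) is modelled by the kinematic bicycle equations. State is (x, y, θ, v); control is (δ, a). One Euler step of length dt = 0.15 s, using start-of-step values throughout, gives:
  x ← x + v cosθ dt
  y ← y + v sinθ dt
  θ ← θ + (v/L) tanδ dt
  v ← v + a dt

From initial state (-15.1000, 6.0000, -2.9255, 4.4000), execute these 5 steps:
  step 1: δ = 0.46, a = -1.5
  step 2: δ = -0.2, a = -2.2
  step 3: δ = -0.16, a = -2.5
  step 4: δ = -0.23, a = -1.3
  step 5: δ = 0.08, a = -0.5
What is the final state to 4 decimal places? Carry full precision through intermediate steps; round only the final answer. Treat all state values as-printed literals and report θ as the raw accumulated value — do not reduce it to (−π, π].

(-17.8669, 5.2357, -2.9153, 3.2000)

after step 1 (δ=0.46, a=-1.5): (-15.744650, 5.858486, -2.789252, 4.175000)
after step 2 (δ=-0.2, a=-2.2): (-16.332428, 5.642370, -2.842146, 3.845000)
after step 3 (δ=-0.16, a=-2.5): (-16.883513, 5.472234, -2.880928, 3.470000)
after step 4 (δ=-0.23, a=-1.3): (-17.386429, 5.338089, -2.931708, 3.275000)
after step 5 (δ=0.08, a=-0.5): (-17.866899, 5.235738, -2.915298, 3.200000)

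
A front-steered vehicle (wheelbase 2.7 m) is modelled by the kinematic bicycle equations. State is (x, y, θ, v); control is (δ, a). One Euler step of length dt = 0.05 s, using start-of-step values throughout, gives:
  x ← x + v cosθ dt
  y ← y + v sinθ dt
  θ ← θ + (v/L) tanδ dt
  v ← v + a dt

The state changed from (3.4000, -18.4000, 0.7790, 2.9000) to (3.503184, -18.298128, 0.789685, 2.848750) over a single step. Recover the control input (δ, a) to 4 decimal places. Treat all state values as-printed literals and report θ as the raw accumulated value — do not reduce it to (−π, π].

δ = 0.1964, a = -1.0250

a = (v'−v)/dt = (-0.051250)/0.05 = -1.0250
Δθ = θ'−θ = 0.010685;  (v·dt/L) = 2.9000·0.05/2.7 = 0.053704
tan δ = Δθ·L/(v·dt) = 0.198962  →  δ = 0.1964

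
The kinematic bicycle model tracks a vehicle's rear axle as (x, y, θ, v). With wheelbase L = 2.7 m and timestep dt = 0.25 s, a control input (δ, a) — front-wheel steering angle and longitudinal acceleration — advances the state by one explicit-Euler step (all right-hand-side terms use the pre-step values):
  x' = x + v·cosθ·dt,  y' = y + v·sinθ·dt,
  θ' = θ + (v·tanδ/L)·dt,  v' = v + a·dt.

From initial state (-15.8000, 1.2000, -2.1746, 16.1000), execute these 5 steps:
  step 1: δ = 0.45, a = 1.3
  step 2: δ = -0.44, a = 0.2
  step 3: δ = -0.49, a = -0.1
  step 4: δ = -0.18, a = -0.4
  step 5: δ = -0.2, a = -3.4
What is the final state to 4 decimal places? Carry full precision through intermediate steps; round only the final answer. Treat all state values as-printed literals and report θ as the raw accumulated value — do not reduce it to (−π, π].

(-28.0532, -9.7487, -3.5682, 15.5000)

after step 1 (δ=0.45, a=1.3): (-18.085305, -2.113307, -1.454490, 16.425000)
after step 2 (δ=-0.44, a=0.2): (-17.608799, -6.191816, -2.170469, 16.475000)
after step 3 (δ=-0.49, a=-0.1): (-19.933307, -9.591928, -2.984133, 16.450000)
after step 4 (δ=-0.18, a=-0.4): (-23.994930, -10.236810, -3.261299, 16.350000)
after step 5 (δ=-0.2, a=-3.4): (-28.053179, -9.748677, -3.568180, 15.500000)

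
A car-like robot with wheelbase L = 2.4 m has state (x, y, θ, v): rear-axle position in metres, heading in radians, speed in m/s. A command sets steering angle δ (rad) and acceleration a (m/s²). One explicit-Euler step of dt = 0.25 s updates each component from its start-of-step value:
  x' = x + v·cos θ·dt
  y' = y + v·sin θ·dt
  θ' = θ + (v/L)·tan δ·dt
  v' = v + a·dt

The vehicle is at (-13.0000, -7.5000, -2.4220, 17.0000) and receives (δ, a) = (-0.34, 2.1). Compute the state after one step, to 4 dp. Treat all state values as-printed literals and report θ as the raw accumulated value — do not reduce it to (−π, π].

(-16.1963, -10.3011, -3.0484, 17.5250)

x' = -13.0000 + 17.0000·cos(-2.4220)·0.25 = -16.1963
y' = -7.5000 + 17.0000·sin(-2.4220)·0.25 = -10.3011
θ' = -2.4220 + (17.0000/2.4)·tan(-0.34)·0.25 = -3.0484
v' = 17.0000 + 2.1000·0.25 = 17.5250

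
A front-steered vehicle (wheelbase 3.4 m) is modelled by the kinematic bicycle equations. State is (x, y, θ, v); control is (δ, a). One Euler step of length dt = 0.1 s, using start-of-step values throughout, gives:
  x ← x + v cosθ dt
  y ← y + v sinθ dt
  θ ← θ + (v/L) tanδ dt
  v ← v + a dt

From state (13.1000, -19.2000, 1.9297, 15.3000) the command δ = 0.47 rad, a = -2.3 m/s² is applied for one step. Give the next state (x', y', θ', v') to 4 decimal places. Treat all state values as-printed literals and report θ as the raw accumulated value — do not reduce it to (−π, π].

x' = 13.1000 + 15.3000·cos(1.9297)·0.1 = 12.5626
y' = -19.2000 + 15.3000·sin(1.9297)·0.1 = -17.7675
θ' = 1.9297 + (15.3000/3.4)·tan(0.47)·0.1 = 2.1583
v' = 15.3000 − 2.3000·0.1 = 15.0700

(12.5626, -17.7675, 2.1583, 15.0700)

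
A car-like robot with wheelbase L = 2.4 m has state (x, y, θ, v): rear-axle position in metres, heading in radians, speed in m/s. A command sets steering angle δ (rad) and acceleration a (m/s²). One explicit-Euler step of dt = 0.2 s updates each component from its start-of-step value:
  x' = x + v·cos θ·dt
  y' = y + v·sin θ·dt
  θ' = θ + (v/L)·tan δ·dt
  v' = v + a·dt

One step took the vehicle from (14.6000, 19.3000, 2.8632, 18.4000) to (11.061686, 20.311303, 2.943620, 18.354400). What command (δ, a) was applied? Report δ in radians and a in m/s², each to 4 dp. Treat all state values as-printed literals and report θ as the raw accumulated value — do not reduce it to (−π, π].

δ = 0.0524, a = -0.2280

a = (v'−v)/dt = (-0.045600)/0.2 = -0.2280
Δθ = θ'−θ = 0.080420;  (v·dt/L) = 18.4000·0.2/2.4 = 1.533333
tan δ = Δθ·L/(v·dt) = 0.052448  →  δ = 0.0524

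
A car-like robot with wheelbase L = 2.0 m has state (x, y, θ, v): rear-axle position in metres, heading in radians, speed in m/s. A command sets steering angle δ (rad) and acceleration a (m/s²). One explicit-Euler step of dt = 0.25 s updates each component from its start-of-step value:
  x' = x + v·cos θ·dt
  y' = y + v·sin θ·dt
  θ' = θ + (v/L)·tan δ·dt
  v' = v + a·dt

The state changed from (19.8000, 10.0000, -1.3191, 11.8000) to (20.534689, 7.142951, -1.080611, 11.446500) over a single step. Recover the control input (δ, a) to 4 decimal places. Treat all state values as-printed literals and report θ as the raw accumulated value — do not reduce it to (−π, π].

δ = 0.1603, a = -1.4140

a = (v'−v)/dt = (-0.353500)/0.25 = -1.4140
Δθ = θ'−θ = 0.238489;  (v·dt/L) = 11.8000·0.25/2.0 = 1.475000
tan δ = Δθ·L/(v·dt) = 0.161687  →  δ = 0.1603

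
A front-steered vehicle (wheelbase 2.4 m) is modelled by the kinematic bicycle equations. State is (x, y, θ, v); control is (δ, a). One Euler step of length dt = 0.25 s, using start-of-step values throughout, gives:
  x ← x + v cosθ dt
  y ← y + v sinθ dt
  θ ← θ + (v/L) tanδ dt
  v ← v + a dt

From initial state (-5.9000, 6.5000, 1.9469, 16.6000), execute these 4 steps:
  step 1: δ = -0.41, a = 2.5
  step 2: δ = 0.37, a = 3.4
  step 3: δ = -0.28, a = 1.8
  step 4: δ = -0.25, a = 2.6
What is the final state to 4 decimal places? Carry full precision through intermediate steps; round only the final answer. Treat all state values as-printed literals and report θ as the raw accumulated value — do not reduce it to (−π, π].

after step 1 (δ=-0.41, a=2.5): (-7.424292, 10.359927, 1.195350, 17.225000)
after step 2 (δ=0.37, a=3.4): (-5.845244, 14.366221, 1.891282, 18.075000)
after step 3 (δ=-0.28, a=1.8): (-7.268773, 18.654888, 1.349871, 18.525000)
after step 4 (δ=-0.25, a=2.6): (-6.253915, 23.173576, 0.857141, 19.175000)

(-6.2539, 23.1736, 0.8571, 19.1750)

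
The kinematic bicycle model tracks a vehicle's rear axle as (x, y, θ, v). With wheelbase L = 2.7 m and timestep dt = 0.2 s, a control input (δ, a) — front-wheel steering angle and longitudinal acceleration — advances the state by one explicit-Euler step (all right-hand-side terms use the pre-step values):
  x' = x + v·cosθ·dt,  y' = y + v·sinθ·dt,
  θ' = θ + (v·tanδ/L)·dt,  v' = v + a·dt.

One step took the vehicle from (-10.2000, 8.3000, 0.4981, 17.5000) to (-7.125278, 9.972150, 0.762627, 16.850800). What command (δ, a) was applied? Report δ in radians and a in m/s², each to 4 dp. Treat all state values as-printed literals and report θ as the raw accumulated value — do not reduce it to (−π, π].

a = (v'−v)/dt = (-0.649200)/0.2 = -3.2460
Δθ = θ'−θ = 0.264527;  (v·dt/L) = 17.5000·0.2/2.7 = 1.296296
tan δ = Δθ·L/(v·dt) = 0.204064  →  δ = 0.2013

δ = 0.2013, a = -3.2460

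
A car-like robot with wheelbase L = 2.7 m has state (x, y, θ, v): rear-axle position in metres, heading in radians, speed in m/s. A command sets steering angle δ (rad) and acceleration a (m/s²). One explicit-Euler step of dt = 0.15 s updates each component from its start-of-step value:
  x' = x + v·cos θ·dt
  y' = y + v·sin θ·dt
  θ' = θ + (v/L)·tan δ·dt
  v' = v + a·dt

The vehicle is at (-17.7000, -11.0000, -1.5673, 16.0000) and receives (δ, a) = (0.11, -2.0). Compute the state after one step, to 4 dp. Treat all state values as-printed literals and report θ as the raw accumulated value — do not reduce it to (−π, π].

(-17.6916, -13.4000, -1.4691, 15.7000)

x' = -17.7000 + 16.0000·cos(-1.5673)·0.15 = -17.6916
y' = -11.0000 + 16.0000·sin(-1.5673)·0.15 = -13.4000
θ' = -1.5673 + (16.0000/2.7)·tan(0.11)·0.15 = -1.4691
v' = 16.0000 − 2.0000·0.15 = 15.7000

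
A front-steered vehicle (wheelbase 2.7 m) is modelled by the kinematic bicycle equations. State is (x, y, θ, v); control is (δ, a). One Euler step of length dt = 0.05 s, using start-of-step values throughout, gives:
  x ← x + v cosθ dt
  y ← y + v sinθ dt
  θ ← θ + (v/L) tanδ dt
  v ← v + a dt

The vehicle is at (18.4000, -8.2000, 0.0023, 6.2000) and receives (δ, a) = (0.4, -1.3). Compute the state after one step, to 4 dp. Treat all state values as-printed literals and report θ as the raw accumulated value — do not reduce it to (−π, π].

x' = 18.4000 + 6.2000·cos(0.0023)·0.05 = 18.7100
y' = -8.2000 + 6.2000·sin(0.0023)·0.05 = -8.1993
θ' = 0.0023 + (6.2000/2.7)·tan(0.4)·0.05 = 0.0508
v' = 6.2000 − 1.3000·0.05 = 6.1350

(18.7100, -8.1993, 0.0508, 6.1350)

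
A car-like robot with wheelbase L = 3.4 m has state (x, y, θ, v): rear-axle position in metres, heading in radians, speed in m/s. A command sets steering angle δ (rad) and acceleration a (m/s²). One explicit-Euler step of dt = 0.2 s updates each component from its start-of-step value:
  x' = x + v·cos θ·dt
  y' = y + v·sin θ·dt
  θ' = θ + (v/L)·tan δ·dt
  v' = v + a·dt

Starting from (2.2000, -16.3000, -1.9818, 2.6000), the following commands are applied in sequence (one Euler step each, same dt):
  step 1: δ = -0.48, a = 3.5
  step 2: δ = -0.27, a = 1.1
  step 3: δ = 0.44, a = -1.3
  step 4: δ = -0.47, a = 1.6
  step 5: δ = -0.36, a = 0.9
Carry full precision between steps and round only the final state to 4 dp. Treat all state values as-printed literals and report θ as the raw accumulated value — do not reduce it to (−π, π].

(0.6642, -19.1616, -2.1943, 3.7600)

after step 1 (δ=-0.48, a=3.5): (1.992245, -16.776695, -2.061423, 3.300000)
after step 2 (δ=-0.27, a=1.1): (1.681267, -17.358840, -2.115146, 3.520000)
after step 3 (δ=0.44, a=-1.3): (1.316692, -17.961086, -2.017667, 3.260000)
after step 4 (δ=-0.47, a=1.6): (1.034933, -18.549062, -2.115077, 3.580000)
after step 5 (δ=-0.36, a=0.9): (0.664186, -19.161600, -2.194343, 3.760000)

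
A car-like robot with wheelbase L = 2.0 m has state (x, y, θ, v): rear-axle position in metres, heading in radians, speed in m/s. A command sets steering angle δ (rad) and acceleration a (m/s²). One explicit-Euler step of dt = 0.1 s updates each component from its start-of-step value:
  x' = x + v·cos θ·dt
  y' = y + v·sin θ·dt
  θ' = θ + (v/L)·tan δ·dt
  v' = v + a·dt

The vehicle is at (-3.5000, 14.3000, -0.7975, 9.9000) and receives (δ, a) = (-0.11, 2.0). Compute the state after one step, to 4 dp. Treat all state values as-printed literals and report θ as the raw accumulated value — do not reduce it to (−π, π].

(-2.8085, 13.5915, -0.8522, 10.1000)

x' = -3.5000 + 9.9000·cos(-0.7975)·0.1 = -2.8085
y' = 14.3000 + 9.9000·sin(-0.7975)·0.1 = 13.5915
θ' = -0.7975 + (9.9000/2.0)·tan(-0.11)·0.1 = -0.8522
v' = 9.9000 + 2.0000·0.1 = 10.1000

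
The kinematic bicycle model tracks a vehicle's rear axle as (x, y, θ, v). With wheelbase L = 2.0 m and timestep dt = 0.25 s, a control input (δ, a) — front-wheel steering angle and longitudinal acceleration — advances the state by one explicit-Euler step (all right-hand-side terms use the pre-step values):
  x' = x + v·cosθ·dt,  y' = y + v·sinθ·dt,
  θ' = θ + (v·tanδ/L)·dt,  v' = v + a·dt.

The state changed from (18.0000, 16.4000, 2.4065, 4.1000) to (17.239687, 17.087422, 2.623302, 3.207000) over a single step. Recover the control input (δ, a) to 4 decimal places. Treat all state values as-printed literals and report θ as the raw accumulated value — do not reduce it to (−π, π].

δ = 0.4002, a = -3.5720

a = (v'−v)/dt = (-0.893000)/0.25 = -3.5720
Δθ = θ'−θ = 0.216802;  (v·dt/L) = 4.1000·0.25/2.0 = 0.512500
tan δ = Δθ·L/(v·dt) = 0.423028  →  δ = 0.4002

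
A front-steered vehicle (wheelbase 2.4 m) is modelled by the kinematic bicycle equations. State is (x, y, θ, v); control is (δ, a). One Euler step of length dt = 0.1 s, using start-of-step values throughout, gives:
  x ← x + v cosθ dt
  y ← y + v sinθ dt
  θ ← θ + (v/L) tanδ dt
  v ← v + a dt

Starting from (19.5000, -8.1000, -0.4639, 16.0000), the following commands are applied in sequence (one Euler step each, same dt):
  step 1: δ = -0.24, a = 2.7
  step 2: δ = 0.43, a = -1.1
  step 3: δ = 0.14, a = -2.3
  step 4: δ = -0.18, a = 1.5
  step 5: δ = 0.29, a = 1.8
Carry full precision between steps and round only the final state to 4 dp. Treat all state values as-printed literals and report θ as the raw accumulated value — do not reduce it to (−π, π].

after step 1 (δ=-0.24, a=2.7): (20.930903, -8.815903, -0.627044, 16.270000)
after step 2 (δ=0.43, a=-1.1): (22.248391, -9.770552, -0.316138, 16.160000)
after step 3 (δ=0.14, a=-2.3): (23.784307, -10.272963, -0.221250, 15.930000)
after step 4 (δ=-0.18, a=1.5): (25.338476, -10.622546, -0.342032, 16.080000)
after step 5 (δ=0.29, a=1.8): (26.853332, -11.161873, -0.142096, 16.260000)

(26.8533, -11.1619, -0.1421, 16.2600)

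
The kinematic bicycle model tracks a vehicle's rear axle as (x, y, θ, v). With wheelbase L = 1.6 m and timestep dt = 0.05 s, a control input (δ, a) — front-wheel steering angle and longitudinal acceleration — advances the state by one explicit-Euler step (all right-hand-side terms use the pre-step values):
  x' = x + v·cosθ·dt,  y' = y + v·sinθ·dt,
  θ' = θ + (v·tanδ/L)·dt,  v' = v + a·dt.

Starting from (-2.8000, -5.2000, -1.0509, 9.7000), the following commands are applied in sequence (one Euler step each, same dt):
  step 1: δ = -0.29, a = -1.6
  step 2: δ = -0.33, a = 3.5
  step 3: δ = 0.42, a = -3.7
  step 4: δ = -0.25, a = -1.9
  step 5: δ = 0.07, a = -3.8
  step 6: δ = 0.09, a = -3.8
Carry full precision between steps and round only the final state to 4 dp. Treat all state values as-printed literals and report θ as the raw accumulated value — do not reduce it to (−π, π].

(-1.6230, -7.8208, -1.1372, 9.1350)

after step 1 (δ=-0.29, a=-1.6): (-2.559057, -5.620917, -1.141356, 9.620000)
after step 2 (δ=-0.33, a=3.5): (-2.358787, -6.058242, -1.244328, 9.795000)
after step 3 (δ=0.42, a=-3.7): (-2.201724, -6.522124, -1.107635, 9.610000)
after step 4 (δ=-0.25, a=-1.9): (-1.987047, -6.952001, -1.184317, 9.515000)
after step 5 (δ=0.07, a=-3.8): (-1.807723, -7.392660, -1.163469, 9.325000)
after step 6 (δ=0.09, a=-3.8): (-1.623015, -7.820763, -1.137171, 9.135000)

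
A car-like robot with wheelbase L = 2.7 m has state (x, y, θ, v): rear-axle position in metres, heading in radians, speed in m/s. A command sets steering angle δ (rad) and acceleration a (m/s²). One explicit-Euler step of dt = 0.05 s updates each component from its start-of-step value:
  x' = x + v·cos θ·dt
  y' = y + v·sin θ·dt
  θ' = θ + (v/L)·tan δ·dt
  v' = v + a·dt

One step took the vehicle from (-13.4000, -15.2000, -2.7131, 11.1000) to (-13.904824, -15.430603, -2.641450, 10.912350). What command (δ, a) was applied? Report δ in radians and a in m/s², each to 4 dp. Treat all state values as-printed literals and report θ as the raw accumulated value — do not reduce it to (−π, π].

a = (v'−v)/dt = (-0.187650)/0.05 = -3.7530
Δθ = θ'−θ = 0.071650;  (v·dt/L) = 11.1000·0.05/2.7 = 0.205556
tan δ = Δθ·L/(v·dt) = 0.348568  →  δ = 0.3354

δ = 0.3354, a = -3.7530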